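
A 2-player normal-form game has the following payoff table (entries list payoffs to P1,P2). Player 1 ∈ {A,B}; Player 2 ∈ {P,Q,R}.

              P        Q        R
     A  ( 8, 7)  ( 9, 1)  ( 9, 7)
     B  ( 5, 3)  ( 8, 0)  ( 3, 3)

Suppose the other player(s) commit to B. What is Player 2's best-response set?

P2 best: {P,R}

u_2(P vs B) = 3
u_2(Q vs B) = 0
u_2(R vs B) = 3
max payoff 3 at {P,R}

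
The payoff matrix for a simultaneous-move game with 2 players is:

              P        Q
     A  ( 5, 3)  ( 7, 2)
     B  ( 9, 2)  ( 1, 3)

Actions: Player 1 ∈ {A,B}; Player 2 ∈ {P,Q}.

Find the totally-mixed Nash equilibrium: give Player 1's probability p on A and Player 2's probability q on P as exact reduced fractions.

P1 indiff ⇒ q·5+(1-q)·7 = q·9+(1-q)·1 ⇒ q(-4) = (1-q)(-6) ⇒ q = 3/5
P2 indiff ⇒ p·3+(1-p)·2 = p·2+(1-p)·3 ⇒ p(1) = (1-p)(1) ⇒ p = 1/2

(p,q) = (1/2, 3/5)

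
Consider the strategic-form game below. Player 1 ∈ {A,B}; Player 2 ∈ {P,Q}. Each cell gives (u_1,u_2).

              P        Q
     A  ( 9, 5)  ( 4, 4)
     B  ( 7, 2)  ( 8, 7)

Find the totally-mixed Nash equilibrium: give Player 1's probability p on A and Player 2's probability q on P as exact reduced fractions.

P1 indiff ⇒ q·9+(1-q)·4 = q·7+(1-q)·8 ⇒ q(2) = (1-q)(4) ⇒ q = 2/3
P2 indiff ⇒ p·5+(1-p)·2 = p·4+(1-p)·7 ⇒ p(1) = (1-p)(5) ⇒ p = 5/6

(p,q) = (5/6, 2/3)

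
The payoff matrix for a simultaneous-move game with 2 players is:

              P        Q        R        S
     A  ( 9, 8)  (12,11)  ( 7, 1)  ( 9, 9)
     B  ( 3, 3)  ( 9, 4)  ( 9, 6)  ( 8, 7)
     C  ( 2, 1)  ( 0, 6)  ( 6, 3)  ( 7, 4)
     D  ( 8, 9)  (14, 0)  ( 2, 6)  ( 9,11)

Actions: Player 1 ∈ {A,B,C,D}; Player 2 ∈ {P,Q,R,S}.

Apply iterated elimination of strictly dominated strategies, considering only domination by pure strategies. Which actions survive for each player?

Survivors P1:{A,D} P2:{Q,S}

P1 drop C (A beats it: P:9>2 Q:12>0 R:7>6 S:9>7)
P2 drop P (S beats it: A:9>8 B:7>3 D:11>9)
P2 drop R (S beats it: A:9>1 B:7>6 D:11>6)
P1 drop B (A beats it: Q:12>9 S:9>8)
P1→{A,D} P2→{Q,S}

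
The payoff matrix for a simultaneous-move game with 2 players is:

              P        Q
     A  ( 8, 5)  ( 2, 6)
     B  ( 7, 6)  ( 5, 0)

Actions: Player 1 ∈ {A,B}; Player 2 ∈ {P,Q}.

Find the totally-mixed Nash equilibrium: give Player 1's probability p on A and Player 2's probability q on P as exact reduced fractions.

P1 indiff ⇒ q·8+(1-q)·2 = q·7+(1-q)·5 ⇒ q(1) = (1-q)(3) ⇒ q = 3/4
P2 indiff ⇒ p·5+(1-p)·6 = p·6+(1-p)·0 ⇒ p(-1) = (1-p)(-6) ⇒ p = 6/7

p=6/7, q=3/4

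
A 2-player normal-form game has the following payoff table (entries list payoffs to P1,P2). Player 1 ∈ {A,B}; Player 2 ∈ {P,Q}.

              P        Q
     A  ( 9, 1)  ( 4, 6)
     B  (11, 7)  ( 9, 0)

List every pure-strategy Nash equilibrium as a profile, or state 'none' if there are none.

PSNE = {(B,P)}

(A,P): not NE [P1→B gives 11>9; P2→Q gives 6>1]
(A,Q): not NE [P1→B gives 9>4]
(B,P): NE
(B,Q): not NE [P2→P gives 7>0]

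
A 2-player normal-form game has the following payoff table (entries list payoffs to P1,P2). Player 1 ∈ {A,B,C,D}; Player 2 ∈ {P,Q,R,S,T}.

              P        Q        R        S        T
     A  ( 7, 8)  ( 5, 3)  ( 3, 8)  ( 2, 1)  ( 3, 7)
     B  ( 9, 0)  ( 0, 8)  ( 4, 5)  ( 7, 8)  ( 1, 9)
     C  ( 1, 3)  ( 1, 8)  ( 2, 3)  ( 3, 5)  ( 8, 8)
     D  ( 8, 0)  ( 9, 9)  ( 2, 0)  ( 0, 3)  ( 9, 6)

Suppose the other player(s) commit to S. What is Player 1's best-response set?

u_1(A vs S) = 2
u_1(B vs S) = 7
u_1(C vs S) = 3
u_1(D vs S) = 0
max payoff 7 at {B}

argmax u_1 = {B}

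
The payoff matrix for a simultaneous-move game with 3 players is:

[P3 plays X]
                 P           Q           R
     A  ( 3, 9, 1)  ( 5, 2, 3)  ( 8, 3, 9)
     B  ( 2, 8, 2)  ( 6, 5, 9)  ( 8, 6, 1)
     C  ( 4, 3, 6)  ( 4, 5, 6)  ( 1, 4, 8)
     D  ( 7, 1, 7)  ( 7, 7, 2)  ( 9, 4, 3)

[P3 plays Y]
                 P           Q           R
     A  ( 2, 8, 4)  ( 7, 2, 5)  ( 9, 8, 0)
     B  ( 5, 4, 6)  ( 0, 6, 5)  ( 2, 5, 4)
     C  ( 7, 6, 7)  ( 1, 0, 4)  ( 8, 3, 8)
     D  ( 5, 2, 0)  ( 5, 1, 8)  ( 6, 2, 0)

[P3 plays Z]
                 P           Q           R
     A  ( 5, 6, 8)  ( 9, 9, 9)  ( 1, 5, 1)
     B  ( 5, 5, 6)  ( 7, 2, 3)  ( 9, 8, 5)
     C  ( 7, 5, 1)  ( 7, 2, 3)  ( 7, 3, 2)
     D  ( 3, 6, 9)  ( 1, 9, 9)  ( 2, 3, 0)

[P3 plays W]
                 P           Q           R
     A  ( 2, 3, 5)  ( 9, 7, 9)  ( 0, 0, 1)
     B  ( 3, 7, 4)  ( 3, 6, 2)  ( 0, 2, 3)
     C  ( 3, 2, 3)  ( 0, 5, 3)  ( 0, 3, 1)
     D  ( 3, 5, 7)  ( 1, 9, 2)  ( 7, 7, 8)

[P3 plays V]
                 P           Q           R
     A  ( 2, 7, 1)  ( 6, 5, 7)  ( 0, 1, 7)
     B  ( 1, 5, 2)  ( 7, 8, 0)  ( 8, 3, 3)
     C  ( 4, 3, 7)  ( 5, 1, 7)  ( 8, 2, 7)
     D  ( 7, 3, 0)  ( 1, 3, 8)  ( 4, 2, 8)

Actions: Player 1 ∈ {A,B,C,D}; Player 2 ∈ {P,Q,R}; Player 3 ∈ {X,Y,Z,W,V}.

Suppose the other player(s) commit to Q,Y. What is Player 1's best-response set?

argmax u_1 = {A}

u_1(A vs Q,Y) = 7
u_1(B vs Q,Y) = 0
u_1(C vs Q,Y) = 1
u_1(D vs Q,Y) = 5
max payoff 7 at {A}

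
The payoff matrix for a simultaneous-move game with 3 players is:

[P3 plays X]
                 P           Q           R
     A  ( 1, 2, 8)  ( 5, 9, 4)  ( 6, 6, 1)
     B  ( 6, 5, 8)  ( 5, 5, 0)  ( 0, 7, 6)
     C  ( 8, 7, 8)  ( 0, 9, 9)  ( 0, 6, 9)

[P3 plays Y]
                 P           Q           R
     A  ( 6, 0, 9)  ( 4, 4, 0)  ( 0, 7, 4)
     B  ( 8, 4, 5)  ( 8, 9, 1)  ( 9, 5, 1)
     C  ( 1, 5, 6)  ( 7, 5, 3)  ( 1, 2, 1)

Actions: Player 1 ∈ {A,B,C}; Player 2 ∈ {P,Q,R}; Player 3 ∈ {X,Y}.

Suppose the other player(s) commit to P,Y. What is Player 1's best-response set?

argmax u_1 = {B}

u_1(A vs P,Y) = 6
u_1(B vs P,Y) = 8
u_1(C vs P,Y) = 1
max payoff 8 at {B}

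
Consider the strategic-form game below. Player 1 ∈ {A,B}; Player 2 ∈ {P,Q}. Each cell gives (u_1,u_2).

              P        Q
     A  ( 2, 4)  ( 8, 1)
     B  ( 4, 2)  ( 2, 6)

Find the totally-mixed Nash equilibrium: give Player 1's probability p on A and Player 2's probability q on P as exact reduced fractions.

P1 indiff ⇒ q·2+(1-q)·8 = q·4+(1-q)·2 ⇒ q(-2) = (1-q)(-6) ⇒ q = 3/4
P2 indiff ⇒ p·4+(1-p)·2 = p·1+(1-p)·6 ⇒ p(3) = (1-p)(4) ⇒ p = 4/7

p=4/7, q=3/4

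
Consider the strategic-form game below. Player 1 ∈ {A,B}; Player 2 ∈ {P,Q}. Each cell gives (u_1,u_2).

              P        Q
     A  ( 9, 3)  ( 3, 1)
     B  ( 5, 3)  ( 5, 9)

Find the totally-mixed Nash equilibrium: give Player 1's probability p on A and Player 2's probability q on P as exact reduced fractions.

p=3/4, q=1/3

P1 indiff ⇒ q·9+(1-q)·3 = q·5+(1-q)·5 ⇒ q(4) = (1-q)(2) ⇒ q = 1/3
P2 indiff ⇒ p·3+(1-p)·3 = p·1+(1-p)·9 ⇒ p(2) = (1-p)(6) ⇒ p = 3/4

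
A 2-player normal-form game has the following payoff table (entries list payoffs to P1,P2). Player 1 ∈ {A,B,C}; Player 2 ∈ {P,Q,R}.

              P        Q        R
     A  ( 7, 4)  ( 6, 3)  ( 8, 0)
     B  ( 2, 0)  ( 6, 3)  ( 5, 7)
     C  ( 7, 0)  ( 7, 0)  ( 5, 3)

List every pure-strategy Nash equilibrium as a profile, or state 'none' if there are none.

Nash profiles: (A,P)

(A,P): NE
(A,Q): not NE [P1→C gives 7>6; P2→P gives 4>3]
(A,R): not NE [P2→P gives 4>0]
(B,P): not NE [P1→C gives 7>2; P2→R gives 7>0]
(B,Q): not NE [P1→C gives 7>6; P2→R gives 7>3]
(B,R): not NE [P1→A gives 8>5]
(C,P): not NE [P2→R gives 3>0]
(C,Q): not NE [P2→R gives 3>0]
(C,R): not NE [P1→A gives 8>5]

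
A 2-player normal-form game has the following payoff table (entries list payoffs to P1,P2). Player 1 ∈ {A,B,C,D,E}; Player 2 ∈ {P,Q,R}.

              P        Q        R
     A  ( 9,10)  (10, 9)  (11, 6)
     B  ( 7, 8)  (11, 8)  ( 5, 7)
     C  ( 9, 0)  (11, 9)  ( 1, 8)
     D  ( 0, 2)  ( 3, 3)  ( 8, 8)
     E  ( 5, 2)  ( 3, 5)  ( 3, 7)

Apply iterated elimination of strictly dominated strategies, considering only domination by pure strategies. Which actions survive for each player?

IESDS → P1:{A,B,C} P2:{P,Q}

P1 drop D (A beats it: P:9>0 Q:10>3 R:11>8)
P1 drop E (A beats it: P:9>5 Q:10>3 R:11>3)
P2 drop R (Q beats it: A:9>6 B:8>7 C:9>8)
P1→{A,B,C} P2→{P,Q}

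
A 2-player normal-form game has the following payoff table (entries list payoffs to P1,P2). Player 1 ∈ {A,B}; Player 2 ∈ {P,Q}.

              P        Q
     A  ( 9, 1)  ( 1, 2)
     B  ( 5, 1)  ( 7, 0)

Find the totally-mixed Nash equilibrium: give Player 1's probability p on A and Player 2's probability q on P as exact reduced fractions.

P1 indiff ⇒ q·9+(1-q)·1 = q·5+(1-q)·7 ⇒ q(4) = (1-q)(6) ⇒ q = 3/5
P2 indiff ⇒ p·1+(1-p)·1 = p·2+(1-p)·0 ⇒ p(-1) = (1-p)(-1) ⇒ p = 1/2

(p,q) = (1/2, 3/5)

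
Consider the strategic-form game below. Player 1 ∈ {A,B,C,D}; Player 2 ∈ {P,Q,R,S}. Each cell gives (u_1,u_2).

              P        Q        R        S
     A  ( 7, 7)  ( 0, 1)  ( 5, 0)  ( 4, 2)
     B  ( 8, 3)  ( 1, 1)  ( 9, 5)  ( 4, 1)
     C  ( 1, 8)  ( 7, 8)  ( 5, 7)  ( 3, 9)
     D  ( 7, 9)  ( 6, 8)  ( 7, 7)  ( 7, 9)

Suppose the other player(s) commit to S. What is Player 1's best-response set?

u_1(A vs S) = 4
u_1(B vs S) = 4
u_1(C vs S) = 3
u_1(D vs S) = 7
max payoff 7 at {D}

BR_1 = {D}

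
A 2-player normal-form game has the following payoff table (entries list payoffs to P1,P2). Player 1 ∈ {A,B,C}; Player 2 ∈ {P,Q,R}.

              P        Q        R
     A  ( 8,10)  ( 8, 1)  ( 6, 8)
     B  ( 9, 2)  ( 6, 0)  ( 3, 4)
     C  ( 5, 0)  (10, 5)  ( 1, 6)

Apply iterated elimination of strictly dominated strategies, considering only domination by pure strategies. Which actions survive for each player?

Survivors P1:{A,B} P2:{P,R}

P2 drop Q (R beats it: A:8>1 B:4>0 C:6>5)
P1 drop C (A beats it: P:8>5 R:6>1)
P1→{A,B} P2→{P,R}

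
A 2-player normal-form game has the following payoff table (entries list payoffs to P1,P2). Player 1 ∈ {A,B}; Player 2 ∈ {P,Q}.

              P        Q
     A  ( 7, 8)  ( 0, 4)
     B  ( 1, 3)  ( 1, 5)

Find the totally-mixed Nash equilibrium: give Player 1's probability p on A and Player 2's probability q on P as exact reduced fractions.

P1 indiff ⇒ q·7+(1-q)·0 = q·1+(1-q)·1 ⇒ q(6) = (1-q)(1) ⇒ q = 1/7
P2 indiff ⇒ p·8+(1-p)·3 = p·4+(1-p)·5 ⇒ p(4) = (1-p)(2) ⇒ p = 1/3

P1 mixes 1/3 on A; P2 mixes 1/7 on P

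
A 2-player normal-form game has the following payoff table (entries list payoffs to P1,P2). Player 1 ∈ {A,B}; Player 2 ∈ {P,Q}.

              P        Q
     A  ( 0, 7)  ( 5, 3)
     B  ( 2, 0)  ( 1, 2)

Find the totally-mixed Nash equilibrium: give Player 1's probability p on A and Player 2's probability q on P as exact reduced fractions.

P1 indiff ⇒ q·0+(1-q)·5 = q·2+(1-q)·1 ⇒ q(-2) = (1-q)(-4) ⇒ q = 2/3
P2 indiff ⇒ p·7+(1-p)·0 = p·3+(1-p)·2 ⇒ p(4) = (1-p)(2) ⇒ p = 1/3

P1 mixes 1/3 on A; P2 mixes 2/3 on P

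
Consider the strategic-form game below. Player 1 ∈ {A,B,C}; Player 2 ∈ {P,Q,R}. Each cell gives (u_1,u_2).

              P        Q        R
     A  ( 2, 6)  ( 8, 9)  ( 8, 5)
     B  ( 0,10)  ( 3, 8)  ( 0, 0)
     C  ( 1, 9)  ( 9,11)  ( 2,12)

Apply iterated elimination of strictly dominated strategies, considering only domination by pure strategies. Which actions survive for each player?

Remaining: P1:{A,C} P2:{Q,R}

P1 drop B (A beats it: P:2>0 Q:8>3 R:8>0)
P2 drop P (Q beats it: A:9>6 C:11>9)
P1→{A,C} P2→{Q,R}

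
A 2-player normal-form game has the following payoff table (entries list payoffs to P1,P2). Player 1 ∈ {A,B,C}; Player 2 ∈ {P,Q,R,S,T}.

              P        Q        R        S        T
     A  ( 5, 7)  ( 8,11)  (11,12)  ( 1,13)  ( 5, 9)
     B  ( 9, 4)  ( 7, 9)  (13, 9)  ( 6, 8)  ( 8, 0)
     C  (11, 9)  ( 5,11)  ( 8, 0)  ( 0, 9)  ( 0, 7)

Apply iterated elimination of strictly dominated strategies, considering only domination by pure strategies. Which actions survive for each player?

Remaining: P1:{A,B} P2:{Q,R,S}

P2 drop P (Q beats it: A:11>7 B:9>4 C:11>9)
P1 drop C (A beats it: Q:8>5 R:11>8 S:1>0 T:5>0)
P2 drop T (Q beats it: A:11>9 B:9>0)
P1→{A,B} P2→{Q,R,S}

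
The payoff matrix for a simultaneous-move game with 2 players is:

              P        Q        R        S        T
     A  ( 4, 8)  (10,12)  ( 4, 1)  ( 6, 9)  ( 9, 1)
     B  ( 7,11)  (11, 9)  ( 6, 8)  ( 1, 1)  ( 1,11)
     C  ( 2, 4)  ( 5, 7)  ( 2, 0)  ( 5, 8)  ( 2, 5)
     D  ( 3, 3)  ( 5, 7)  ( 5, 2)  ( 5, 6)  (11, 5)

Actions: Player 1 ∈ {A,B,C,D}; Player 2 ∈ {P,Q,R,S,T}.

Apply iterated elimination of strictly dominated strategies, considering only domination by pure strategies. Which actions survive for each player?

IESDS → P1:{A,B,D} P2:{P,Q,T}

P1 drop C (A beats it: P:4>2 Q:10>5 R:4>2 S:6>5 T:9>2)
P2 drop R (P beats it: A:8>1 B:11>8 D:3>2)
P2 drop S (Q beats it: A:12>9 B:9>1 D:7>6)
P1→{A,B,D} P2→{P,Q,T}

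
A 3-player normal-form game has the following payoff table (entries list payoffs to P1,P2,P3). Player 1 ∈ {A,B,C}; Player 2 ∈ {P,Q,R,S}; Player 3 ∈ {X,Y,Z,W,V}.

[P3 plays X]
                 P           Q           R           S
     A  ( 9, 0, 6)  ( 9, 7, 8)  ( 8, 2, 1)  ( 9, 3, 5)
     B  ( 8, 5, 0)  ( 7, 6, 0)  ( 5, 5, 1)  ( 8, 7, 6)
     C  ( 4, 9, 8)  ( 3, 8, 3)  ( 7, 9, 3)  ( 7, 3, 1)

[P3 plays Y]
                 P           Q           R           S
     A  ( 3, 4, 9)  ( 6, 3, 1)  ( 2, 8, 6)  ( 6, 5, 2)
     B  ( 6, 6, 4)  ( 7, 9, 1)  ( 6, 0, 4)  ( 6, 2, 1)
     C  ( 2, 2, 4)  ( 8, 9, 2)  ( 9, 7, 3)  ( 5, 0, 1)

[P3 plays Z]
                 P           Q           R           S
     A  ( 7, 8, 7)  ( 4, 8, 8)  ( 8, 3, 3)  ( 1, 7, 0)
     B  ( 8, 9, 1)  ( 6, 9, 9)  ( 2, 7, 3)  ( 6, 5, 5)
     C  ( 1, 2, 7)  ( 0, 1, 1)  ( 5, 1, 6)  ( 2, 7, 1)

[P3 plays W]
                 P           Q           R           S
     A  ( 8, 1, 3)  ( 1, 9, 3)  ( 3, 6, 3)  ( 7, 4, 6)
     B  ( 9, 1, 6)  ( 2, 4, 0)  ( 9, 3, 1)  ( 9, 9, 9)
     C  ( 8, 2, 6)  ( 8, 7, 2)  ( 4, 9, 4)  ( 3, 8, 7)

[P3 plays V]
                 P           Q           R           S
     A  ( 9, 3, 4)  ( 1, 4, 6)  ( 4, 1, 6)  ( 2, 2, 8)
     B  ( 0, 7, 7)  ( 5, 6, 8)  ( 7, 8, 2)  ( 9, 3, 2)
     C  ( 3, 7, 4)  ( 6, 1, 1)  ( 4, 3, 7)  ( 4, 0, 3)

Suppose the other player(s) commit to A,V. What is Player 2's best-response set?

u_2(P vs A,V) = 3
u_2(Q vs A,V) = 4
u_2(R vs A,V) = 1
u_2(S vs A,V) = 2
max payoff 4 at {Q}

BR_2 = {Q}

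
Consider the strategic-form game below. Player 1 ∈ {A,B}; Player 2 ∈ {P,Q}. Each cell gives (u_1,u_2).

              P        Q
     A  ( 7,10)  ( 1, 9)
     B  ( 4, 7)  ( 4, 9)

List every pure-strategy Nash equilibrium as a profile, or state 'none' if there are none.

(A,P): NE
(A,Q): not NE [P1→B gives 4>1; P2→P gives 10>9]
(B,P): not NE [P1→A gives 7>4; P2→Q gives 9>7]
(B,Q): NE

Nash profiles: (A,P), (B,Q)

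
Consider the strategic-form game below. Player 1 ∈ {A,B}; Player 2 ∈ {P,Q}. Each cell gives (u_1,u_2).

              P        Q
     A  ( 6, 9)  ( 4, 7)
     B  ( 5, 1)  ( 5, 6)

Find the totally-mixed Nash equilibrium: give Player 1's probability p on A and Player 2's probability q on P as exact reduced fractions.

p=5/7, q=1/2

P1 indiff ⇒ q·6+(1-q)·4 = q·5+(1-q)·5 ⇒ q(1) = (1-q)(1) ⇒ q = 1/2
P2 indiff ⇒ p·9+(1-p)·1 = p·7+(1-p)·6 ⇒ p(2) = (1-p)(5) ⇒ p = 5/7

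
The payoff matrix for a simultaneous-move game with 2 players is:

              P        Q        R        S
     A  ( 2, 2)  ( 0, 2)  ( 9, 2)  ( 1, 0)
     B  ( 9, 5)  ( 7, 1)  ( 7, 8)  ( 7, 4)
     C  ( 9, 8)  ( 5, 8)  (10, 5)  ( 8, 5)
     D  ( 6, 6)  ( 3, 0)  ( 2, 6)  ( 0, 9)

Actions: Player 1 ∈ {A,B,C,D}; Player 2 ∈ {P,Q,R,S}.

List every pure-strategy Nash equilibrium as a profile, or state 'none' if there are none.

(A,P): not NE [P1→C gives 9>2]
(A,Q): not NE [P1→B gives 7>0]
(A,R): not NE [P1→C gives 10>9]
(A,S): not NE [P1→C gives 8>1; P2→R gives 2>0]
(B,P): not NE [P2→R gives 8>5]
(B,Q): not NE [P2→R gives 8>1]
(B,R): not NE [P1→C gives 10>7]
(B,S): not NE [P1→C gives 8>7; P2→R gives 8>4]
(C,P): NE
(C,Q): not NE [P1→B gives 7>5]
(C,R): not NE [P2→Q gives 8>5]
(C,S): not NE [P2→Q gives 8>5]
(D,P): not NE [P1→C gives 9>6; P2→S gives 9>6]
(D,Q): not NE [P1→B gives 7>3; P2→S gives 9>0]
(D,R): not NE [P1→C gives 10>2; P2→S gives 9>6]
(D,S): not NE [P1→C gives 8>0]

PSNE = {(C,P)}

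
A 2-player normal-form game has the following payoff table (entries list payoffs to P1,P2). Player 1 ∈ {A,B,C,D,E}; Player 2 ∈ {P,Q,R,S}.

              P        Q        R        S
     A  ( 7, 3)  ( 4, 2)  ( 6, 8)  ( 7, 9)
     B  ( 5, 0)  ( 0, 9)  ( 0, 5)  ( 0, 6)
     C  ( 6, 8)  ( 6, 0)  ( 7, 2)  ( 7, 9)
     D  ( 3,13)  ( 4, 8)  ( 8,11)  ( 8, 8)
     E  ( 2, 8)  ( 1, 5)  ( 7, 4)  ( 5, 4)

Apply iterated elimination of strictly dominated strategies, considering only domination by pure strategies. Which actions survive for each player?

P1 drop B (A beats it: P:7>5 Q:4>0 R:6>0 S:7>0)
P1 drop E (D beats it: P:3>2 Q:4>1 R:8>7 S:8>5)
P2 drop Q (P beats it: A:3>2 C:8>0 D:13>8)
P1→{A,C,D} P2→{P,R,S}

Remaining: P1:{A,C,D} P2:{P,R,S}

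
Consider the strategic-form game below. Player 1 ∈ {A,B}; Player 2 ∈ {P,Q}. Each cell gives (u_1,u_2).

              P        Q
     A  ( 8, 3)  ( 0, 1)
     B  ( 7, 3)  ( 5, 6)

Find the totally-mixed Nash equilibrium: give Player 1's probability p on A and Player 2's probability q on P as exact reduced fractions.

P1 indiff ⇒ q·8+(1-q)·0 = q·7+(1-q)·5 ⇒ q(1) = (1-q)(5) ⇒ q = 5/6
P2 indiff ⇒ p·3+(1-p)·3 = p·1+(1-p)·6 ⇒ p(2) = (1-p)(3) ⇒ p = 3/5

P1 mixes 3/5 on A; P2 mixes 5/6 on P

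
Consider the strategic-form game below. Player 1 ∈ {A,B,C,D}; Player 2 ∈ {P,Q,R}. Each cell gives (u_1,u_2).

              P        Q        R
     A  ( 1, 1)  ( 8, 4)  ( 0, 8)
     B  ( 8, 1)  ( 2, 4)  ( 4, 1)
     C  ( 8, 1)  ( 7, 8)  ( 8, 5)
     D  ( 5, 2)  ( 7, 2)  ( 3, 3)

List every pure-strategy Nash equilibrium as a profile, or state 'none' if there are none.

No pure NE.

(A,P): not NE [P1→C gives 8>1; P2→R gives 8>1]
(A,Q): not NE [P2→R gives 8>4]
(A,R): not NE [P1→C gives 8>0]
(B,P): not NE [P2→Q gives 4>1]
(B,Q): not NE [P1→A gives 8>2]
(B,R): not NE [P1→C gives 8>4; P2→Q gives 4>1]
(C,P): not NE [P2→Q gives 8>1]
(C,Q): not NE [P1→A gives 8>7]
(C,R): not NE [P2→Q gives 8>5]
(D,P): not NE [P1→C gives 8>5; P2→R gives 3>2]
(D,Q): not NE [P1→A gives 8>7; P2→R gives 3>2]
(D,R): not NE [P1→C gives 8>3]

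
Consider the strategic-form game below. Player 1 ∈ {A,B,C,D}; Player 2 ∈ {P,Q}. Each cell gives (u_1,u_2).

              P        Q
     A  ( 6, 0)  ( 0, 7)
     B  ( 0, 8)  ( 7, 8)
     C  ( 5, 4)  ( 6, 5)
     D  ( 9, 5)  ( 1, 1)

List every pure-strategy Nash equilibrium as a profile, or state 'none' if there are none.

(A,P): not NE [P1→D gives 9>6; P2→Q gives 7>0]
(A,Q): not NE [P1→B gives 7>0]
(B,P): not NE [P1→D gives 9>0]
(B,Q): NE
(C,P): not NE [P1→D gives 9>5; P2→Q gives 5>4]
(C,Q): not NE [P1→B gives 7>6]
(D,P): NE
(D,Q): not NE [P1→B gives 7>1; P2→P gives 5>1]

NE set: (B,Q), (D,P)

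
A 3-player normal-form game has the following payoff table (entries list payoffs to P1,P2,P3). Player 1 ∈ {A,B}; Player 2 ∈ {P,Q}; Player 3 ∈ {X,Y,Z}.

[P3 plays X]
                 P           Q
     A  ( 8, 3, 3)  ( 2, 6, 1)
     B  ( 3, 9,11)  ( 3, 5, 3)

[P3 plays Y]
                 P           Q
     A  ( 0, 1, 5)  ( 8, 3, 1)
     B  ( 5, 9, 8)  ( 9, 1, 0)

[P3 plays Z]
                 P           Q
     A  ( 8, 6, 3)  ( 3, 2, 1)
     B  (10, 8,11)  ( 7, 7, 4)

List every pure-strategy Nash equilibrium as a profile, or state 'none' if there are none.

(A,P,X): not NE [P2→Q gives 6>3; P3→Y gives 5>3]
(A,P,Y): not NE [P1→B gives 5>0; P2→Q gives 3>1]
(A,P,Z): not NE [P1→B gives 10>8; P3→Y gives 5>3]
(A,Q,X): not NE [P1→B gives 3>2]
(A,Q,Y): not NE [P1→B gives 9>8]
(A,Q,Z): not NE [P1→B gives 7>3; P2→P gives 6>2]
(B,P,X): not NE [P1→A gives 8>3]
(B,P,Y): not NE [P3→Z gives 11>8]
(B,P,Z): NE
(B,Q,X): not NE [P2→P gives 9>5; P3→Z gives 4>3]
(B,Q,Y): not NE [P2→P gives 9>1; P3→Z gives 4>0]
(B,Q,Z): not NE [P2→P gives 8>7]

PSNE = {(B,P,Z)}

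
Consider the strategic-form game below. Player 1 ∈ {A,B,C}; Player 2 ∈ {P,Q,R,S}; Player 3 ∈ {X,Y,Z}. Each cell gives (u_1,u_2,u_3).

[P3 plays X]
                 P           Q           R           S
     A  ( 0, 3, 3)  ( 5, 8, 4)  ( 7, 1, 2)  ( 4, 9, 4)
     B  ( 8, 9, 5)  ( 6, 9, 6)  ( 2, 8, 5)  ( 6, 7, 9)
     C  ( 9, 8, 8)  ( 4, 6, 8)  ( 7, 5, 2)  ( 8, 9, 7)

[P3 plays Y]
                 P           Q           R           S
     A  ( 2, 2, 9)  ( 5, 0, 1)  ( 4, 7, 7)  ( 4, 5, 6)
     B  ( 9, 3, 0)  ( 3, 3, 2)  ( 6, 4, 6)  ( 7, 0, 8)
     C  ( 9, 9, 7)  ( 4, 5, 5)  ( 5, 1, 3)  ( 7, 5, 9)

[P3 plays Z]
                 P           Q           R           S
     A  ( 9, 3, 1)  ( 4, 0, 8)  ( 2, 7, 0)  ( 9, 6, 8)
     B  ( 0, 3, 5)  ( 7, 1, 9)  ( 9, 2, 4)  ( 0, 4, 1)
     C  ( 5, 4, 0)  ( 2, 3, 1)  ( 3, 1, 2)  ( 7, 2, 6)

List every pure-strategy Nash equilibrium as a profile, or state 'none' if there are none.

PSNE = {(B,R,Y)}

(A,P,X): not NE [P1→C gives 9>0; P2→S gives 9>3; P3→Y gives 9>3]
(A,P,Y): not NE [P1→C gives 9>2; P2→R gives 7>2]
(A,P,Z): not NE [P2→R gives 7>3; P3→Y gives 9>1]
(A,Q,X): not NE [P1→B gives 6>5; P2→S gives 9>8; P3→Z gives 8>4]
(A,Q,Y): not NE [P2→R gives 7>0; P3→Z gives 8>1]
(A,Q,Z): not NE [P1→B gives 7>4; P2→R gives 7>0]
(A,R,X): not NE [P2→S gives 9>1; P3→Y gives 7>2]
(A,R,Y): not NE [P1→B gives 6>4]
(A,R,Z): not NE [P1→B gives 9>2; P3→Y gives 7>0]
(A,S,X): not NE [P1→C gives 8>4; P3→Z gives 8>4]
(A,S,Y): not NE [P1→C gives 7>4; P2→R gives 7>5; P3→Z gives 8>6]
(A,S,Z): not NE [P2→R gives 7>6]
(B,P,X): not NE [P1→C gives 9>8]
(B,P,Y): not NE [P2→R gives 4>3; P3→Z gives 5>0]
(B,P,Z): not NE [P1→A gives 9>0; P2→S gives 4>3]
(B,Q,X): not NE [P3→Z gives 9>6]
(B,Q,Y): not NE [P1→A gives 5>3; P2→R gives 4>3; P3→Z gives 9>2]
(B,Q,Z): not NE [P2→S gives 4>1]
(B,R,X): not NE [P1→C gives 7>2; P2→Q gives 9>8; P3→Y gives 6>5]
(B,R,Y): NE
(B,R,Z): not NE [P2→S gives 4>2; P3→Y gives 6>4]
(B,S,X): not NE [P1→C gives 8>6; P2→Q gives 9>7]
(B,S,Y): not NE [P2→R gives 4>0; P3→X gives 9>8]
(B,S,Z): not NE [P1→A gives 9>0; P3→X gives 9>1]
(C,P,X): not NE [P2→S gives 9>8]
(C,P,Y): not NE [P3→X gives 8>7]
(C,P,Z): not NE [P1→A gives 9>5; P3→X gives 8>0]
(C,Q,X): not NE [P1→B gives 6>4; P2→S gives 9>6]
(C,Q,Y): not NE [P1→A gives 5>4; P2→P gives 9>5; P3→X gives 8>5]
(C,Q,Z): not NE [P1→B gives 7>2; P2→P gives 4>3; P3→X gives 8>1]
(C,R,X): not NE [P2→S gives 9>5; P3→Y gives 3>2]
(C,R,Y): not NE [P1→B gives 6>5; P2→P gives 9>1]
(C,R,Z): not NE [P1→B gives 9>3; P2→P gives 4>1; P3→Y gives 3>2]
(C,S,X): not NE [P3→Y gives 9>7]
(C,S,Y): not NE [P2→P gives 9>5]
(C,S,Z): not NE [P1→A gives 9>7; P2→P gives 4>2; P3→Y gives 9>6]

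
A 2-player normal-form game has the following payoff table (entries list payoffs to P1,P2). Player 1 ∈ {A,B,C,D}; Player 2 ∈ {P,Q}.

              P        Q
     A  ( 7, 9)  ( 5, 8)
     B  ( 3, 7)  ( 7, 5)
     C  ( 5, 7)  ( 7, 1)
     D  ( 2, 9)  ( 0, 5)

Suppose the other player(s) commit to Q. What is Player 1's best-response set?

BR_1 = {B,C}

u_1(A vs Q) = 5
u_1(B vs Q) = 7
u_1(C vs Q) = 7
u_1(D vs Q) = 0
max payoff 7 at {B,C}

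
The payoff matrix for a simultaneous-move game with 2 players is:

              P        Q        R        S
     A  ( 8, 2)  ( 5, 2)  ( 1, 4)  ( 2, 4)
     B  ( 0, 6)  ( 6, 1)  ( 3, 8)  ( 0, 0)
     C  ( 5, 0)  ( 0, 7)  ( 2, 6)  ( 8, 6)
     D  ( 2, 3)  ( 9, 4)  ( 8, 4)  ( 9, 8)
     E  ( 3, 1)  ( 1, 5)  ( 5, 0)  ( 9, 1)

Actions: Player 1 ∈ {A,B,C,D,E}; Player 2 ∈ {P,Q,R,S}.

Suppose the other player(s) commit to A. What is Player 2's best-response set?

P2 best: {R,S}

u_2(P vs A) = 2
u_2(Q vs A) = 2
u_2(R vs A) = 4
u_2(S vs A) = 4
max payoff 4 at {R,S}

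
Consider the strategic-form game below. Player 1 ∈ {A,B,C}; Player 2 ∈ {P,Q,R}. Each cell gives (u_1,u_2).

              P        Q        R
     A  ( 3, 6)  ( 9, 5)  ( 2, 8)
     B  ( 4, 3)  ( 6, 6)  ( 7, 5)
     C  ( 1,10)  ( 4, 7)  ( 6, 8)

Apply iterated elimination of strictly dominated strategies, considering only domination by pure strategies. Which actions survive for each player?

Remaining: P1:{A,B} P2:{Q,R}

P1 drop C (B beats it: P:4>1 Q:6>4 R:7>6)
P2 drop P (R beats it: A:8>6 B:5>3)
P1→{A,B} P2→{Q,R}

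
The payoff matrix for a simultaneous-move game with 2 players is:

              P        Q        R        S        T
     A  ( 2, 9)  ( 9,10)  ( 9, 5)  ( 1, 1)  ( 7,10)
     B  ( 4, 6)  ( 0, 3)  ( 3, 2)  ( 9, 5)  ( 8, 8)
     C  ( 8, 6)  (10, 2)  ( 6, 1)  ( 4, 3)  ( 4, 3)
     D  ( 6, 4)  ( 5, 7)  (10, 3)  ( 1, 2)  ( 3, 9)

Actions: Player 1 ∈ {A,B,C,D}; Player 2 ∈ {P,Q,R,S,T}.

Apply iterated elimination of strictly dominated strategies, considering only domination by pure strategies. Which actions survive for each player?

Survivors P1:{A,B,C} P2:{P,Q,T}

P2 drop R (P beats it: A:9>5 B:6>2 C:6>1 D:4>3)
P1 drop D (C beats it: P:8>6 Q:10>5 S:4>1 T:4>3)
P2 drop S (P beats it: A:9>1 B:6>5 C:6>3)
P1→{A,B,C} P2→{P,Q,T}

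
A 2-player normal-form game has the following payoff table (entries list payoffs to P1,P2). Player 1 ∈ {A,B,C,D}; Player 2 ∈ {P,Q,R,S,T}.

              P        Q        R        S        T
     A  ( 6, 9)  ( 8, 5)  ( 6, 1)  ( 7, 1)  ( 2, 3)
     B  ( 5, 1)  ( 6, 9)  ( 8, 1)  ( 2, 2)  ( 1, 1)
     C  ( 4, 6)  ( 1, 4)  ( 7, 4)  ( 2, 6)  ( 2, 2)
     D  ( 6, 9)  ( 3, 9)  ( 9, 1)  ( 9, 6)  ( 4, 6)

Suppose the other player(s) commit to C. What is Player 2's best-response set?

P2 best: {P,S}

u_2(P vs C) = 6
u_2(Q vs C) = 4
u_2(R vs C) = 4
u_2(S vs C) = 6
u_2(T vs C) = 2
max payoff 6 at {P,S}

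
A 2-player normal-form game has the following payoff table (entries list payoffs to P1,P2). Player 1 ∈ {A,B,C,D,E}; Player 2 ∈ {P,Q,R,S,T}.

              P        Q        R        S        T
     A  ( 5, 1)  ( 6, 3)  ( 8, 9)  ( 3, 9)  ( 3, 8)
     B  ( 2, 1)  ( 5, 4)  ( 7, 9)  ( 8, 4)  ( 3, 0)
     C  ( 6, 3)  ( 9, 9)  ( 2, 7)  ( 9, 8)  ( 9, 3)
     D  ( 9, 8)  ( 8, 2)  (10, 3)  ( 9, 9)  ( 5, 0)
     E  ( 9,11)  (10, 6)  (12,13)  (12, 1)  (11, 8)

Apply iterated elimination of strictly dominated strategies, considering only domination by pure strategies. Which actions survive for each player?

Remaining: P1:{D,E} P2:{P,R,S}

P1 drop A (D beats it: P:9>5 Q:8>6 R:10>8 S:9>3 T:5>3)
P1 drop B (D beats it: P:9>2 Q:8>5 R:10>7 S:9>8 T:5>3)
P1 drop C (E beats it: P:9>6 Q:10>9 R:12>2 S:12>9 T:11>9)
P2 drop Q (P beats it: D:8>2 E:11>6)
P2 drop T (P beats it: D:8>0 E:11>8)
P1→{D,E} P2→{P,R,S}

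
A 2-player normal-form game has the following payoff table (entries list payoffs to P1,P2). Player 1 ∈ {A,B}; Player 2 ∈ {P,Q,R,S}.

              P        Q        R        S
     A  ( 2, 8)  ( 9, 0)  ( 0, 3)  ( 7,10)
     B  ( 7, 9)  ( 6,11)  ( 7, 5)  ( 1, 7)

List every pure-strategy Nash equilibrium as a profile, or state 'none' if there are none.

NE set: (A,S)

(A,P): not NE [P1→B gives 7>2; P2→S gives 10>8]
(A,Q): not NE [P2→S gives 10>0]
(A,R): not NE [P1→B gives 7>0; P2→S gives 10>3]
(A,S): NE
(B,P): not NE [P2→Q gives 11>9]
(B,Q): not NE [P1→A gives 9>6]
(B,R): not NE [P2→Q gives 11>5]
(B,S): not NE [P1→A gives 7>1; P2→Q gives 11>7]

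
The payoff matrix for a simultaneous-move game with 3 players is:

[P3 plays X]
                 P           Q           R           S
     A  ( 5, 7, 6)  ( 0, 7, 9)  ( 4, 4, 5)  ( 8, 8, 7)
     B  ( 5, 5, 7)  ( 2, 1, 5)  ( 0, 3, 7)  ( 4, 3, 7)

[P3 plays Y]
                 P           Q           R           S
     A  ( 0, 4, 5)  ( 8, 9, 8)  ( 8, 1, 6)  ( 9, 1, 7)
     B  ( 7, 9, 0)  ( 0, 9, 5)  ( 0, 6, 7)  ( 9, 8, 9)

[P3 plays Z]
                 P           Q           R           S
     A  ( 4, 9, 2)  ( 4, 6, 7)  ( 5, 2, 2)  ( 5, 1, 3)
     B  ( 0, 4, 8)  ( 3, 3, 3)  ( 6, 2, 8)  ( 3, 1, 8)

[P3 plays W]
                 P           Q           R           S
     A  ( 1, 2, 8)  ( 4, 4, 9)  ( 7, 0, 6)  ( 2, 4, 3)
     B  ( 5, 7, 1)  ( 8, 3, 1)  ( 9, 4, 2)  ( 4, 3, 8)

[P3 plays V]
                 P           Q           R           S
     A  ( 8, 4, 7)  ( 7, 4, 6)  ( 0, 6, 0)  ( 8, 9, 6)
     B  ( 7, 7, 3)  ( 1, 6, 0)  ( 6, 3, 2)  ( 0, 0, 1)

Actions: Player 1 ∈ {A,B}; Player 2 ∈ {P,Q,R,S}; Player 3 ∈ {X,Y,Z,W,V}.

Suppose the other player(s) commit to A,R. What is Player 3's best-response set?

u_3(X vs A,R) = 5
u_3(Y vs A,R) = 6
u_3(Z vs A,R) = 2
u_3(W vs A,R) = 6
u_3(V vs A,R) = 0
max payoff 6 at {Y,W}

P3 best: {Y,W}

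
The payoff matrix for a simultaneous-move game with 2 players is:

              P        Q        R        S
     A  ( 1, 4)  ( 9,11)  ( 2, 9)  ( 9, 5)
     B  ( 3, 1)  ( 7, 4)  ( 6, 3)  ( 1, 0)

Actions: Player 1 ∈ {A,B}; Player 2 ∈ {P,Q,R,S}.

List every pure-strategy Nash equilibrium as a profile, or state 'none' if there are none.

PSNE = {(A,Q)}

(A,P): not NE [P1→B gives 3>1; P2→Q gives 11>4]
(A,Q): NE
(A,R): not NE [P1→B gives 6>2; P2→Q gives 11>9]
(A,S): not NE [P2→Q gives 11>5]
(B,P): not NE [P2→Q gives 4>1]
(B,Q): not NE [P1→A gives 9>7]
(B,R): not NE [P2→Q gives 4>3]
(B,S): not NE [P1→A gives 9>1; P2→Q gives 4>0]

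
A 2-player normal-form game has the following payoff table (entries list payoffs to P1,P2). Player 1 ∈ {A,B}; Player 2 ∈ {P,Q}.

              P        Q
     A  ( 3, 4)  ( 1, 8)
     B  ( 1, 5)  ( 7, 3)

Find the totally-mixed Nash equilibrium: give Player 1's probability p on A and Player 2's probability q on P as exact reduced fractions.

P1 indiff ⇒ q·3+(1-q)·1 = q·1+(1-q)·7 ⇒ q(2) = (1-q)(6) ⇒ q = 3/4
P2 indiff ⇒ p·4+(1-p)·5 = p·8+(1-p)·3 ⇒ p(-4) = (1-p)(-2) ⇒ p = 1/3

(p,q) = (1/3, 3/4)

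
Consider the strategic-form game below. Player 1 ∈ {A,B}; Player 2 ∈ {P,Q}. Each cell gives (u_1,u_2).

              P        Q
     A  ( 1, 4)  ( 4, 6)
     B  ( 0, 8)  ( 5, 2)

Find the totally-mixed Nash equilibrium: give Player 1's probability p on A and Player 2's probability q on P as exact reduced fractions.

P1 mixes 3/4 on A; P2 mixes 1/2 on P

P1 indiff ⇒ q·1+(1-q)·4 = q·0+(1-q)·5 ⇒ q(1) = (1-q)(1) ⇒ q = 1/2
P2 indiff ⇒ p·4+(1-p)·8 = p·6+(1-p)·2 ⇒ p(-2) = (1-p)(-6) ⇒ p = 3/4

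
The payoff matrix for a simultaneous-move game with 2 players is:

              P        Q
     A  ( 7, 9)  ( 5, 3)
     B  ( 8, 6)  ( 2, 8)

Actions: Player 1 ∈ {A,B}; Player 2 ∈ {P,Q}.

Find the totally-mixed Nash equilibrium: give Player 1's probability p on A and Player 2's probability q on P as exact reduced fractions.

P1 indiff ⇒ q·7+(1-q)·5 = q·8+(1-q)·2 ⇒ q(-1) = (1-q)(-3) ⇒ q = 3/4
P2 indiff ⇒ p·9+(1-p)·6 = p·3+(1-p)·8 ⇒ p(6) = (1-p)(2) ⇒ p = 1/4

p=1/4, q=3/4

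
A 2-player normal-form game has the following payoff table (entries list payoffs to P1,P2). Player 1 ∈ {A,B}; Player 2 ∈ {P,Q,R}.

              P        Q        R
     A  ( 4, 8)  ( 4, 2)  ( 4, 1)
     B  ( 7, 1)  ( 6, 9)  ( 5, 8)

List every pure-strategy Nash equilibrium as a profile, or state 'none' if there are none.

PSNE = {(B,Q)}

(A,P): not NE [P1→B gives 7>4]
(A,Q): not NE [P1→B gives 6>4; P2→P gives 8>2]
(A,R): not NE [P1→B gives 5>4; P2→P gives 8>1]
(B,P): not NE [P2→Q gives 9>1]
(B,Q): NE
(B,R): not NE [P2→Q gives 9>8]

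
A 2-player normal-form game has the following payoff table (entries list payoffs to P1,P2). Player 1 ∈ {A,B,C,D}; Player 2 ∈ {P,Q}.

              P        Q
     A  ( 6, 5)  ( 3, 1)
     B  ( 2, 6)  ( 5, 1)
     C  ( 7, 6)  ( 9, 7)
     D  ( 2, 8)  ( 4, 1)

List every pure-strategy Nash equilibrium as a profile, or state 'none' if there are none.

PSNE = {(C,Q)}

(A,P): not NE [P1→C gives 7>6]
(A,Q): not NE [P1→C gives 9>3; P2→P gives 5>1]
(B,P): not NE [P1→C gives 7>2]
(B,Q): not NE [P1→C gives 9>5; P2→P gives 6>1]
(C,P): not NE [P2→Q gives 7>6]
(C,Q): NE
(D,P): not NE [P1→C gives 7>2]
(D,Q): not NE [P1→C gives 9>4; P2→P gives 8>1]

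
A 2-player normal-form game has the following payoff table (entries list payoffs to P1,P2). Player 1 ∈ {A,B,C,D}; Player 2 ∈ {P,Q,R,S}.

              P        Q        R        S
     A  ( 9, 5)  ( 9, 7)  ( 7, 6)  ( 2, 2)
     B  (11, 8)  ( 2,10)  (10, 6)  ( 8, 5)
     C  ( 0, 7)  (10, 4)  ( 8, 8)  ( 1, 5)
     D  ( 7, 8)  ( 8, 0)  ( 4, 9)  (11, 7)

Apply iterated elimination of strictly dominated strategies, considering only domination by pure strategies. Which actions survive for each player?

Remaining: P1:{A,B,C} P2:{P,Q,R}

P2 drop S (P beats it: A:5>2 B:8>5 C:7>5 D:8>7)
P1 drop D (A beats it: P:9>7 Q:9>8 R:7>4)
P1→{A,B,C} P2→{P,Q,R}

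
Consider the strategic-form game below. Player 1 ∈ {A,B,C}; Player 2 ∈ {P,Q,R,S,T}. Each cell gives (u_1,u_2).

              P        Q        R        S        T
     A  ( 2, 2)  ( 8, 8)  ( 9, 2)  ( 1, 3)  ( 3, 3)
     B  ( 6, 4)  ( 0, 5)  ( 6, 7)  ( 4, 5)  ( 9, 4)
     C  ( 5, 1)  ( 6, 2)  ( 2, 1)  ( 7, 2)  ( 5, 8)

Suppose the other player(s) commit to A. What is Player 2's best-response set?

argmax u_2 = {Q}

u_2(P vs A) = 2
u_2(Q vs A) = 8
u_2(R vs A) = 2
u_2(S vs A) = 3
u_2(T vs A) = 3
max payoff 8 at {Q}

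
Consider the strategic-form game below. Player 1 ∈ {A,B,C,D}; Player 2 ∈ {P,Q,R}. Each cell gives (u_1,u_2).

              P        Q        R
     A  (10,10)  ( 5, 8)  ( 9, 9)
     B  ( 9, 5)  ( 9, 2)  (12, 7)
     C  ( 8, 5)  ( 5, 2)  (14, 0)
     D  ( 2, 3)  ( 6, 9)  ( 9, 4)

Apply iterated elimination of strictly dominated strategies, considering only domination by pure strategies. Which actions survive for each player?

P1 drop D (B beats it: P:9>2 Q:9>6 R:12>9)
P2 drop Q (P beats it: A:10>8 B:5>2 C:5>2)
P1→{A,B,C} P2→{P,R}

Survivors P1:{A,B,C} P2:{P,R}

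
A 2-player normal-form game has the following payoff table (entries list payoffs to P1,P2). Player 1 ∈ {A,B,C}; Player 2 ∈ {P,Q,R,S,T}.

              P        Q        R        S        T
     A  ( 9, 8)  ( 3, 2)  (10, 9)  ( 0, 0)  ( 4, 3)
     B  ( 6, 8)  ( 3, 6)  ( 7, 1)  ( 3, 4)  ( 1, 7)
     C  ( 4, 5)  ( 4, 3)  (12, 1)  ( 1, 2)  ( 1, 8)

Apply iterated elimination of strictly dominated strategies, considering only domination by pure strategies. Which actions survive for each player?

P2 drop Q (P beats it: A:8>2 B:8>6 C:5>3)
P2 drop S (P beats it: A:8>0 B:8>4 C:5>2)
P1 drop B (A beats it: P:9>6 R:10>7 T:4>1)
P1→{A,C} P2→{P,R,T}

Remaining: P1:{A,C} P2:{P,R,T}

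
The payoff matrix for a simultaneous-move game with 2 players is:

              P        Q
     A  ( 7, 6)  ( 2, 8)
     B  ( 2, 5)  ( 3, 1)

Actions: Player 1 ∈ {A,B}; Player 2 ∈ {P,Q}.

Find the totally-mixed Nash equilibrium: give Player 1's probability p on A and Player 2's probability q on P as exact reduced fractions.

P1 mixes 2/3 on A; P2 mixes 1/6 on P

P1 indiff ⇒ q·7+(1-q)·2 = q·2+(1-q)·3 ⇒ q(5) = (1-q)(1) ⇒ q = 1/6
P2 indiff ⇒ p·6+(1-p)·5 = p·8+(1-p)·1 ⇒ p(-2) = (1-p)(-4) ⇒ p = 2/3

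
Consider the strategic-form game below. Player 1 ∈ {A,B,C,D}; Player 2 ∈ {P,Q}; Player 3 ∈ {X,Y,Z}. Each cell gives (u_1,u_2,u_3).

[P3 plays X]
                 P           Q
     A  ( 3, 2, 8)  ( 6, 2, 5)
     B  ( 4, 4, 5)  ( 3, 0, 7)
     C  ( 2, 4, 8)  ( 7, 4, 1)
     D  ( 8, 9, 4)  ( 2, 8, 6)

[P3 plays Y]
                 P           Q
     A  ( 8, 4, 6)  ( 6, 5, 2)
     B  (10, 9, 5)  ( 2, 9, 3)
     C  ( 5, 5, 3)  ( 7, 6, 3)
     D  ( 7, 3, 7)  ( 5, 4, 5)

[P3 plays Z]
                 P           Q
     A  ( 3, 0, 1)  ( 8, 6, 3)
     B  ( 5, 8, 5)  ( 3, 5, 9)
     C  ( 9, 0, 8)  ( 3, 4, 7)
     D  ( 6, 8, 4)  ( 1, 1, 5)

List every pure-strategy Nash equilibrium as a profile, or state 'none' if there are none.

PSNE = {(B,P,Y)}

(A,P,X): not NE [P1→D gives 8>3]
(A,P,Y): not NE [P1→B gives 10>8; P2→Q gives 5>4; P3→X gives 8>6]
(A,P,Z): not NE [P1→C gives 9>3; P2→Q gives 6>0; P3→X gives 8>1]
(A,Q,X): not NE [P1→C gives 7>6]
(A,Q,Y): not NE [P1→C gives 7>6; P3→X gives 5>2]
(A,Q,Z): not NE [P3→X gives 5>3]
(B,P,X): not NE [P1→D gives 8>4]
(B,P,Y): NE
(B,P,Z): not NE [P1→C gives 9>5]
(B,Q,X): not NE [P1→C gives 7>3; P2→P gives 4>0; P3→Z gives 9>7]
(B,Q,Y): not NE [P1→C gives 7>2; P3→Z gives 9>3]
(B,Q,Z): not NE [P1→A gives 8>3; P2→P gives 8>5]
(C,P,X): not NE [P1→D gives 8>2]
(C,P,Y): not NE [P1→B gives 10>5; P2→Q gives 6>5; P3→Z gives 8>3]
(C,P,Z): not NE [P2→Q gives 4>0]
(C,Q,X): not NE [P3→Z gives 7>1]
(C,Q,Y): not NE [P3→Z gives 7>3]
(C,Q,Z): not NE [P1→A gives 8>3]
(D,P,X): not NE [P3→Y gives 7>4]
(D,P,Y): not NE [P1→B gives 10>7; P2→Q gives 4>3]
(D,P,Z): not NE [P1→C gives 9>6; P3→Y gives 7>4]
(D,Q,X): not NE [P1→C gives 7>2; P2→P gives 9>8]
(D,Q,Y): not NE [P1→C gives 7>5; P3→X gives 6>5]
(D,Q,Z): not NE [P1→A gives 8>1; P2→P gives 8>1; P3→X gives 6>5]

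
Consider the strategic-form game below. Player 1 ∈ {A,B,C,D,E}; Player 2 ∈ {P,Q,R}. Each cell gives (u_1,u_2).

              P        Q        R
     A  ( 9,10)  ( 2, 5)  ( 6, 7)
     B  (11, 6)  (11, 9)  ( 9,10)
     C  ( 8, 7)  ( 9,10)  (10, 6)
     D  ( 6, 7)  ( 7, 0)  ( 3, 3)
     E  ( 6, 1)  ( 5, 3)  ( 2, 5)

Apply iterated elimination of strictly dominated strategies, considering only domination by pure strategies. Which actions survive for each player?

IESDS → P1:{B,C} P2:{Q,R}

P1 drop A (B beats it: P:11>9 Q:11>2 R:9>6)
P1 drop D (B beats it: P:11>6 Q:11>7 R:9>3)
P1 drop E (B beats it: P:11>6 Q:11>5 R:9>2)
P2 drop P (Q beats it: B:9>6 C:10>7)
P1→{B,C} P2→{Q,R}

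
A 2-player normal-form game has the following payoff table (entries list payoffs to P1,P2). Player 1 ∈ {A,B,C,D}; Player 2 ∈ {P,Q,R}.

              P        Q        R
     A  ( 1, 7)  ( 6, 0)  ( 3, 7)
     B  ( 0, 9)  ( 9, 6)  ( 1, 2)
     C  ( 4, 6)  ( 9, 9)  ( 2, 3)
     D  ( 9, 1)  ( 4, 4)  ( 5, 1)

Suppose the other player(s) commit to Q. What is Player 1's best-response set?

BR_1 = {B,C}

u_1(A vs Q) = 6
u_1(B vs Q) = 9
u_1(C vs Q) = 9
u_1(D vs Q) = 4
max payoff 9 at {B,C}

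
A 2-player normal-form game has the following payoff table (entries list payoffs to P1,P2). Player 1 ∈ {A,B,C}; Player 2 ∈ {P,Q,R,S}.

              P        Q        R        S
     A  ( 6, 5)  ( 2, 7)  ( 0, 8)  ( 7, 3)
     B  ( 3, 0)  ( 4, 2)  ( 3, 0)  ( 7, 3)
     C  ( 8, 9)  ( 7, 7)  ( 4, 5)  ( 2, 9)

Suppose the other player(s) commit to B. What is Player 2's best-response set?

argmax u_2 = {S}

u_2(P vs B) = 0
u_2(Q vs B) = 2
u_2(R vs B) = 0
u_2(S vs B) = 3
max payoff 3 at {S}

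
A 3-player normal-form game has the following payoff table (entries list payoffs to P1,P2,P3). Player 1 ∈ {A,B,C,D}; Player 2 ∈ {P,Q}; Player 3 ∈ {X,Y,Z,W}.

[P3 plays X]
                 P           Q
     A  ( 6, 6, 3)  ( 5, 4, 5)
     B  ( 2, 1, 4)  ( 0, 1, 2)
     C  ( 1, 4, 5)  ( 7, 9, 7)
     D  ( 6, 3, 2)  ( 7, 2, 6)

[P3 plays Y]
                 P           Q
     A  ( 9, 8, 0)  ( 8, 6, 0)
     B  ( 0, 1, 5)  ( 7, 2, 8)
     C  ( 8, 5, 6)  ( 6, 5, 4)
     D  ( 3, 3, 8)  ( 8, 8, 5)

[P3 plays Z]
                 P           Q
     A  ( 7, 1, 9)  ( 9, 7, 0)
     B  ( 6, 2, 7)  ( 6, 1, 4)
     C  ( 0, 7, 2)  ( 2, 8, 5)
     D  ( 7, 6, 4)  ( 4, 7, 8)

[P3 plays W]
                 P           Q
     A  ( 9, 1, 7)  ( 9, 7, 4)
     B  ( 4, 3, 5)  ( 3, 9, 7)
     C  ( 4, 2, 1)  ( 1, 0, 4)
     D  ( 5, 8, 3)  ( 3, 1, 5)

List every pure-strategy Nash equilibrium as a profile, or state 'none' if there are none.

NE set: (C,Q,X)

(A,P,X): not NE [P3→Z gives 9>3]
(A,P,Y): not NE [P3→Z gives 9>0]
(A,P,Z): not NE [P2→Q gives 7>1]
(A,P,W): not NE [P2→Q gives 7>1; P3→Z gives 9>7]
(A,Q,X): not NE [P1→D gives 7>5; P2→P gives 6>4]
(A,Q,Y): not NE [P2→P gives 8>6; P3→X gives 5>0]
(A,Q,Z): not NE [P3→X gives 5>0]
(A,Q,W): not NE [P3→X gives 5>4]
(B,P,X): not NE [P1→D gives 6>2; P3→Z gives 7>4]
(B,P,Y): not NE [P1→A gives 9>0; P2→Q gives 2>1; P3→Z gives 7>5]
(B,P,Z): not NE [P1→D gives 7>6]
(B,P,W): not NE [P1→A gives 9>4; P2→Q gives 9>3; P3→Z gives 7>5]
(B,Q,X): not NE [P1→D gives 7>0; P3→Y gives 8>2]
(B,Q,Y): not NE [P1→D gives 8>7]
(B,Q,Z): not NE [P1→A gives 9>6; P2→P gives 2>1; P3→Y gives 8>4]
(B,Q,W): not NE [P1→A gives 9>3; P3→Y gives 8>7]
(C,P,X): not NE [P1→D gives 6>1; P2→Q gives 9>4; P3→Y gives 6>5]
(C,P,Y): not NE [P1→A gives 9>8]
(C,P,Z): not NE [P1→D gives 7>0; P2→Q gives 8>7; P3→Y gives 6>2]
(C,P,W): not NE [P1→A gives 9>4; P3→Y gives 6>1]
(C,Q,X): NE
(C,Q,Y): not NE [P1→D gives 8>6; P3→X gives 7>4]
(C,Q,Z): not NE [P1→A gives 9>2; P3→X gives 7>5]
(C,Q,W): not NE [P1→A gives 9>1; P2→P gives 2>0; P3→X gives 7>4]
(D,P,X): not NE [P3→Y gives 8>2]
(D,P,Y): not NE [P1→A gives 9>3; P2→Q gives 8>3]
(D,P,Z): not NE [P2→Q gives 7>6; P3→Y gives 8>4]
(D,P,W): not NE [P1→A gives 9>5; P3→Y gives 8>3]
(D,Q,X): not NE [P2→P gives 3>2; P3→Z gives 8>6]
(D,Q,Y): not NE [P3→Z gives 8>5]
(D,Q,Z): not NE [P1→A gives 9>4]
(D,Q,W): not NE [P1→A gives 9>3; P2→P gives 8>1; P3→Z gives 8>5]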